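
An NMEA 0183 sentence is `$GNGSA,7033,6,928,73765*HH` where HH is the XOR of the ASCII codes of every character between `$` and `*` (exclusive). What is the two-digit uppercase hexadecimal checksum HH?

6E

XOR the ASCII codes of the payload characters:
  'G' = 0x47 → acc = 0x47
  'N' = 0x4E → acc = 0x09
  'G' = 0x47 → acc = 0x4E
  'S' = 0x53 → acc = 0x1D
  'A' = 0x41 → acc = 0x5C
  ',' = 0x2C → acc = 0x70
  '7' = 0x37 → acc = 0x47
  '0' = 0x30 → acc = 0x77
  '3' = 0x33 → acc = 0x44
  '3' = 0x33 → acc = 0x77
  ',' = 0x2C → acc = 0x5B
  '6' = 0x36 → acc = 0x6D
  ',' = 0x2C → acc = 0x41
  '9' = 0x39 → acc = 0x78
  '2' = 0x32 → acc = 0x4A
  '8' = 0x38 → acc = 0x72
  ',' = 0x2C → acc = 0x5E
  '7' = 0x37 → acc = 0x69
  '3' = 0x33 → acc = 0x5A
  '7' = 0x37 → acc = 0x6D
  '6' = 0x36 → acc = 0x5B
  '5' = 0x35 → acc = 0x6E
Checksum = 0x6E.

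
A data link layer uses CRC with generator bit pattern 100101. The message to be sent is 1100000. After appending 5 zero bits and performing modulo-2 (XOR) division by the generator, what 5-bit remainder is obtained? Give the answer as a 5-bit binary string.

10110

Append 5 zeros: 110000000000. Divide by 100101 (XOR where the leading bit is 1):
  pos 0: 110000 XOR 100101 = 010101
  pos 1: 101010 XOR 100101 = 001111
  pos 3: 111100 XOR 100101 = 011001
  pos 4: 110010 XOR 100101 = 010111
  pos 5: 101110 XOR 100101 = 001011
Remainder (last 5 bits) = 10110. This is the CRC / FCS.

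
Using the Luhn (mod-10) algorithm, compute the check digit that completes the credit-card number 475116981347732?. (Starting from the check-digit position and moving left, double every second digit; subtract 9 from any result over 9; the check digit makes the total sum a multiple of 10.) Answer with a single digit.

6

Partial digits right→left: 2 3 7 7 4 3 1 8 9 6 1 1 5 7 4
Double every second digit counting from the check-digit position (so the 1st, 3rd, 5th, ... of the partial from the right).
  doubled (with −9 where >9): 4 5 8 2 9 2 1 8 → sum 39
  kept as-is: 3 7 3 8 6 1 7 → sum 35
Total = 39 + 35 = 74.
Check digit = (10 − (74 mod 10)) mod 10 = 6.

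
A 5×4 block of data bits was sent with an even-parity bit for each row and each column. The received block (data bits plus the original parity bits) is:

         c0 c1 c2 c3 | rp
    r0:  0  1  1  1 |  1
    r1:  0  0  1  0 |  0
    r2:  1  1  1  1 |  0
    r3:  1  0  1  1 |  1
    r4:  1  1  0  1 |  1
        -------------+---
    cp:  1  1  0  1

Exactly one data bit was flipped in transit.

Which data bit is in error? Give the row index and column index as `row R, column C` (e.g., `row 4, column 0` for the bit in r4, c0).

row 1, column 3

Recompute each row's even parity and compare to rp:
  r0: data parity 1, sent rp 1 → ok
  r1: data parity 1, sent rp 0 → mismatch
  r2: data parity 0, sent rp 0 → ok
  r3: data parity 1, sent rp 1 → ok
  r4: data parity 1, sent rp 1 → ok
Recompute each column's even parity and compare to cp:
  c0: data parity 1, sent cp 1 → ok
  c1: data parity 1, sent cp 1 → ok
  c2: data parity 0, sent cp 0 → ok
  c3: data parity 0, sent cp 1 → mismatch
Exactly one row (r1) and one column (c3) fail → the flipped bit is at their intersection.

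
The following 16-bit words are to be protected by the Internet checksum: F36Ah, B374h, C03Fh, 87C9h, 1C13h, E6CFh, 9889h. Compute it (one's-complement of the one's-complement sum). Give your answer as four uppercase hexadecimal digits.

75AA

One's-complement addition (fold any carry out of bit 15 back into bit 0):
  0xF36A + 0xB374 = 0x1A6DE → wrap carry → 0xA6DF
  0xA6DF + 0xC03F = 0x1671E → wrap carry → 0x671F
  0x671F + 0x87C9 = 0x0EEE8
  0xEEE8 + 0x1C13 = 0x10AFB → wrap carry → 0x0AFC
  0x0AFC + 0xE6CF = 0x0F1CB
  0xF1CB + 0x9889 = 0x18A54 → wrap carry → 0x8A55
One's-complement sum = 0x8A55.
Checksum = ~0x8A55 & 0xFFFF = 0x75AA.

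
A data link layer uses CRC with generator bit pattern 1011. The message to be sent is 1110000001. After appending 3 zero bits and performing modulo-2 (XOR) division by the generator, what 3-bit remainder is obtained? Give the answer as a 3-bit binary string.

001

Append 3 zeros: 1110000001000. Divide by 1011 (XOR where the leading bit is 1):
  pos 0: 1110 XOR 1011 = 0101
  pos 1: 1010 XOR 1011 = 0001
  pos 4: 1000 XOR 1011 = 0011
  pos 6: 1101 XOR 1011 = 0110
  pos 7: 1100 XOR 1011 = 0111
  pos 8: 1110 XOR 1011 = 0101
  pos 9: 1010 XOR 1011 = 0001
Remainder (last 3 bits) = 001. This is the CRC / FCS.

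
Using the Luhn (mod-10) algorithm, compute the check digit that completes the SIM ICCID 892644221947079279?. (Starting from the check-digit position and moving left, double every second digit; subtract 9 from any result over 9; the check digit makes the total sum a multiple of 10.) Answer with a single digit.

7

Partial digits right→left: 9 7 2 9 7 0 7 4 9 1 2 2 4 4 6 2 9 8
Double every second digit counting from the check-digit position (so the 1st, 3rd, 5th, ... of the partial from the right).
  doubled (with −9 where >9): 9 4 5 5 9 4 8 3 9 → sum 56
  kept as-is: 7 9 0 4 1 2 4 2 8 → sum 37
Total = 56 + 37 = 93.
Check digit = (10 − (93 mod 10)) mod 10 = 7.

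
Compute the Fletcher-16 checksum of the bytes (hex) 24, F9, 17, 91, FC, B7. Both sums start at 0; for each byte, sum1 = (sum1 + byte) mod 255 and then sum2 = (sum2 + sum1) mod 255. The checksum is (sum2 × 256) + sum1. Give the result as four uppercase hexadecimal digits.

Running sums (mod 255):
  after byte 0 (24): sum1=36, sum2=36
  after byte 1 (F9): sum1=30, sum2=66
  after byte 2 (17): sum1=53, sum2=119
  after byte 3 (91): sum1=198, sum2=62
  after byte 4 (FC): sum1=195, sum2=2
  after byte 5 (B7): sum1=123, sum2=125
Checksum = sum2·256 + sum1 = 125·256 + 123 = 32123 = 0x7D7B.

7D7B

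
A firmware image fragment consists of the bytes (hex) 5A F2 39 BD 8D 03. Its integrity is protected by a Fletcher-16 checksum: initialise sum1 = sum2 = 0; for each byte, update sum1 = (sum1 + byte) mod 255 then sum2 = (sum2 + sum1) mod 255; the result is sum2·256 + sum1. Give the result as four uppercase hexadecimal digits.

Running sums (mod 255):
  after byte 0 (5A): sum1=90, sum2=90
  after byte 1 (F2): sum1=77, sum2=167
  after byte 2 (39): sum1=134, sum2=46
  after byte 3 (BD): sum1=68, sum2=114
  after byte 4 (8D): sum1=209, sum2=68
  after byte 5 (03): sum1=212, sum2=25
Checksum = sum2·256 + sum1 = 25·256 + 212 = 6612 = 0x19D4.

19D4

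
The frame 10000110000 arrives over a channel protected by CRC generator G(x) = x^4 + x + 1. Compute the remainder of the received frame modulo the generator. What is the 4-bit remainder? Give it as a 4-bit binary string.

Modulo-2 division of 10000110000 by 10011:
  pos 0: 10000 XOR 10011 = 00011
  pos 3: 11110 XOR 10011 = 01101
  pos 4: 11010 XOR 10011 = 01001
  pos 5: 10010 XOR 10011 = 00001
Remainder = 0010 (nonzero — an error is detected).

0010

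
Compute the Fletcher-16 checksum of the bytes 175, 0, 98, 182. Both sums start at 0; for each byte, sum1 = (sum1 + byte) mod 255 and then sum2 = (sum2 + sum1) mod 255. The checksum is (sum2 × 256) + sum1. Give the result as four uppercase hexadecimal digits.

3AC8

Running sums (mod 255):
  after byte 0 (175): sum1=175, sum2=175
  after byte 1 (0): sum1=175, sum2=95
  after byte 2 (98): sum1=18, sum2=113
  after byte 3 (182): sum1=200, sum2=58
Checksum = sum2·256 + sum1 = 58·256 + 200 = 15048 = 0x3AC8.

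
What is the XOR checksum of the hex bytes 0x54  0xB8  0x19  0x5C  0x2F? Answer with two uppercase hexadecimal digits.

XOR the bytes together:
  start with 0x54
  0x54 ⊕ 0xB8 = 0xEC
  0xEC ⊕ 0x19 = 0xF5
  0xF5 ⊕ 0x5C = 0xA9
  0xA9 ⊕ 0x2F = 0x86

86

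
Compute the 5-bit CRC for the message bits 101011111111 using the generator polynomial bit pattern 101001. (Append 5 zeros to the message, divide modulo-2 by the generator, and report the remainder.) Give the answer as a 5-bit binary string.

Append 5 zeros: 10101111111100000. Divide by 101001 (XOR where the leading bit is 1):
  pos 0: 101011 XOR 101001 = 000010
  pos 4: 101111 XOR 101001 = 000110
  pos 7: 110110 XOR 101001 = 011111
  pos 8: 111110 XOR 101001 = 010111
  pos 9: 101110 XOR 101001 = 000111
Remainder (last 5 bits) = 11100. This is the CRC / FCS.

11100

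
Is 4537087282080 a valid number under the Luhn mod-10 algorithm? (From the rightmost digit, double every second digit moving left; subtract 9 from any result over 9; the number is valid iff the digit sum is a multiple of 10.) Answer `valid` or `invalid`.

From the right, keep odd positions and double even positions (subtract 9 from any doubled value over 9):
  doubled (positions 2,4,...): 7 4 4 7 5 1 → sum 28
  kept (positions 1,3,...): 0 0 8 7 0 3 4 → sum 22
Total = 50.
50 mod 10 = 0, so the number is valid.

valid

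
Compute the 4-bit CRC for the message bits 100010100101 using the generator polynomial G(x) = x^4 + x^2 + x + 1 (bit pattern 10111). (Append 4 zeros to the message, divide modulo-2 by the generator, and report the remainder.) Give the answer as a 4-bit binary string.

Append 4 zeros: 1000101001010000. Divide by 10111 (XOR where the leading bit is 1):
  pos 0: 10001 XOR 10111 = 00110
  pos 2: 11001 XOR 10111 = 01110
  pos 3: 11100 XOR 10111 = 01011
  pos 4: 10110 XOR 10111 = 00001
  pos 8: 11010 XOR 10111 = 01101
  pos 9: 11010 XOR 10111 = 01101
  pos 10: 11010 XOR 10111 = 01101
  pos 11: 11010 XOR 10111 = 01101
Remainder (last 4 bits) = 1101. This is the CRC / FCS.

1101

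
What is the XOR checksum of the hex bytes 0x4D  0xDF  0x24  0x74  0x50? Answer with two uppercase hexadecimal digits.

92

XOR the bytes together:
  start with 0x4D
  0x4D ⊕ 0xDF = 0x92
  0x92 ⊕ 0x24 = 0xB6
  0xB6 ⊕ 0x74 = 0xC2
  0xC2 ⊕ 0x50 = 0x92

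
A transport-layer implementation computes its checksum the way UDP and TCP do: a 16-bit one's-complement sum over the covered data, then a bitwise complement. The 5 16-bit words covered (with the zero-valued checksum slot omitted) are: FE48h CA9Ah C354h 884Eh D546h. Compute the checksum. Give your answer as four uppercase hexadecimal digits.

One's-complement addition (fold any carry out of bit 15 back into bit 0):
  0xFE48 + 0xCA9A = 0x1C8E2 → wrap carry → 0xC8E3
  0xC8E3 + 0xC354 = 0x18C37 → wrap carry → 0x8C38
  0x8C38 + 0x884E = 0x11486 → wrap carry → 0x1487
  0x1487 + 0xD546 = 0x0E9CD
One's-complement sum = 0xE9CD.
Checksum = ~0xE9CD & 0xFFFF = 0x1632.

1632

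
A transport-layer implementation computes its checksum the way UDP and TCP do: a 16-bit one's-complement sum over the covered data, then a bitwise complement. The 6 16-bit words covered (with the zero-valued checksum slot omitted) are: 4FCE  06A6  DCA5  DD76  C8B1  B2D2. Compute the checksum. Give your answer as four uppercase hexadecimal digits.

73EA

One's-complement addition (fold any carry out of bit 15 back into bit 0):
  0x4FCE + 0x06A6 = 0x05674
  0x5674 + 0xDCA5 = 0x13319 → wrap carry → 0x331A
  0x331A + 0xDD76 = 0x11090 → wrap carry → 0x1091
  0x1091 + 0xC8B1 = 0x0D942
  0xD942 + 0xB2D2 = 0x18C14 → wrap carry → 0x8C15
One's-complement sum = 0x8C15.
Checksum = ~0x8C15 & 0xFFFF = 0x73EA.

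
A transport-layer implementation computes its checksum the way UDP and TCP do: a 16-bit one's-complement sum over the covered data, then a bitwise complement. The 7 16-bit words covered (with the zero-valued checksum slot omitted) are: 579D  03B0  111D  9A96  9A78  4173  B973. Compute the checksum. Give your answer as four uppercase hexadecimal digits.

One's-complement addition (fold any carry out of bit 15 back into bit 0):
  0x579D + 0x03B0 = 0x05B4D
  0x5B4D + 0x111D = 0x06C6A
  0x6C6A + 0x9A96 = 0x10700 → wrap carry → 0x0701
  0x0701 + 0x9A78 = 0x0A179
  0xA179 + 0x4173 = 0x0E2EC
  0xE2EC + 0xB973 = 0x19C5F → wrap carry → 0x9C60
One's-complement sum = 0x9C60.
Checksum = ~0x9C60 & 0xFFFF = 0x639F.

639F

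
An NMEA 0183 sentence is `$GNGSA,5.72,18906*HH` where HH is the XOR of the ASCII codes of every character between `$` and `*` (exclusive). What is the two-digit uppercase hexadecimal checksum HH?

XOR the ASCII codes of the payload characters:
  'G' = 0x47 → acc = 0x47
  'N' = 0x4E → acc = 0x09
  'G' = 0x47 → acc = 0x4E
  'S' = 0x53 → acc = 0x1D
  'A' = 0x41 → acc = 0x5C
  ',' = 0x2C → acc = 0x70
  '5' = 0x35 → acc = 0x45
  '.' = 0x2E → acc = 0x6B
  '7' = 0x37 → acc = 0x5C
  '2' = 0x32 → acc = 0x6E
  ',' = 0x2C → acc = 0x42
  '1' = 0x31 → acc = 0x73
  '8' = 0x38 → acc = 0x4B
  '9' = 0x39 → acc = 0x72
  '0' = 0x30 → acc = 0x42
  '6' = 0x36 → acc = 0x74
Checksum = 0x74.

74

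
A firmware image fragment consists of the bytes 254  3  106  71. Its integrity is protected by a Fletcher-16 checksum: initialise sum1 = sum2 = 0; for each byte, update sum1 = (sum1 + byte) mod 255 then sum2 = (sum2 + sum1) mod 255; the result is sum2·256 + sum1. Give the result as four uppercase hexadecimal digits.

Running sums (mod 255):
  after byte 0 (254): sum1=254, sum2=254
  after byte 1 (3): sum1=2, sum2=1
  after byte 2 (106): sum1=108, sum2=109
  after byte 3 (71): sum1=179, sum2=33
Checksum = sum2·256 + sum1 = 33·256 + 179 = 8627 = 0x21B3.

21B3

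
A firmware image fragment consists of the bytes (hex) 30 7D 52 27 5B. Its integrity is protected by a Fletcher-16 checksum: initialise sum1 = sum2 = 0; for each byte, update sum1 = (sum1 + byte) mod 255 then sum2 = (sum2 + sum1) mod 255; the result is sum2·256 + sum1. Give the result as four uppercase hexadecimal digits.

8782

Running sums (mod 255):
  after byte 0 (30): sum1=48, sum2=48
  after byte 1 (7D): sum1=173, sum2=221
  after byte 2 (52): sum1=0, sum2=221
  after byte 3 (27): sum1=39, sum2=5
  after byte 4 (5B): sum1=130, sum2=135
Checksum = sum2·256 + sum1 = 135·256 + 130 = 34690 = 0x8782.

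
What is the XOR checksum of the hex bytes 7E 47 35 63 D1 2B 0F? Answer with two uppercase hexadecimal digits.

XOR the bytes together:
  start with 0x7E
  0x7E ⊕ 0x47 = 0x39
  0x39 ⊕ 0x35 = 0x0C
  0x0C ⊕ 0x63 = 0x6F
  0x6F ⊕ 0xD1 = 0xBE
  0xBE ⊕ 0x2B = 0x95
  0x95 ⊕ 0x0F = 0x9A

9A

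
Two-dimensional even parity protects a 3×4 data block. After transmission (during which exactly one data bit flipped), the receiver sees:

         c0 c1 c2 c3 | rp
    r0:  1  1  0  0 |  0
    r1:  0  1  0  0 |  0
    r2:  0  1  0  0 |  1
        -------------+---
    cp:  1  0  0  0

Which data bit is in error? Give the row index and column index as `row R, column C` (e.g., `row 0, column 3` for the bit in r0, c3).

row 1, column 1

Recompute each row's even parity and compare to rp:
  r0: data parity 0, sent rp 0 → ok
  r1: data parity 1, sent rp 0 → mismatch
  r2: data parity 1, sent rp 1 → ok
Recompute each column's even parity and compare to cp:
  c0: data parity 1, sent cp 1 → ok
  c1: data parity 1, sent cp 0 → mismatch
  c2: data parity 0, sent cp 0 → ok
  c3: data parity 0, sent cp 0 → ok
Exactly one row (r1) and one column (c1) fail → the flipped bit is at their intersection.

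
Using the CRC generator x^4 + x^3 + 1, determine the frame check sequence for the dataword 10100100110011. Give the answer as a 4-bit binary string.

1111

Append 4 zeros: 101001001100110000. Divide by 11001 (XOR where the leading bit is 1):
  pos 0: 10100 XOR 11001 = 01101
  pos 1: 11011 XOR 11001 = 00010
  pos 4: 10001 XOR 11001 = 01000
  pos 5: 10001 XOR 11001 = 01000
  pos 6: 10000 XOR 11001 = 01001
  pos 7: 10010 XOR 11001 = 01011
  pos 8: 10111 XOR 11001 = 01110
  pos 9: 11101 XOR 11001 = 00100
  pos 11: 10000 XOR 11001 = 01001
  pos 12: 10010 XOR 11001 = 01011
  pos 13: 10110 XOR 11001 = 01111
Remainder (last 4 bits) = 1111. This is the CRC / FCS.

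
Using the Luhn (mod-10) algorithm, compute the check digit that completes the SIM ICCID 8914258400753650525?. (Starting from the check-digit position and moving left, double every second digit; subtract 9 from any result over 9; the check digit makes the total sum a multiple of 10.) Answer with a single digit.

1

Partial digits right→left: 5 2 5 0 5 6 3 5 7 0 0 4 8 5 2 4 1 9 8
Double every second digit counting from the check-digit position (so the 1st, 3rd, 5th, ... of the partial from the right).
  doubled (with −9 where >9): 1 1 1 6 5 0 7 4 2 7 → sum 34
  kept as-is: 2 0 6 5 0 4 5 4 9 → sum 35
Total = 34 + 35 = 69.
Check digit = (10 − (69 mod 10)) mod 10 = 1.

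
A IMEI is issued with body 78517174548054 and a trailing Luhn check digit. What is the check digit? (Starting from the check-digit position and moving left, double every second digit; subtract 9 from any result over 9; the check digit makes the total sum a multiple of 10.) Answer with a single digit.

Partial digits right→left: 4 5 0 8 4 5 4 7 1 7 1 5 8 7
Double every second digit counting from the check-digit position (so the 1st, 3rd, 5th, ... of the partial from the right).
  doubled (with −9 where >9): 8 0 8 8 2 2 7 → sum 35
  kept as-is: 5 8 5 7 7 5 7 → sum 44
Total = 35 + 44 = 79.
Check digit = (10 − (79 mod 10)) mod 10 = 1.

1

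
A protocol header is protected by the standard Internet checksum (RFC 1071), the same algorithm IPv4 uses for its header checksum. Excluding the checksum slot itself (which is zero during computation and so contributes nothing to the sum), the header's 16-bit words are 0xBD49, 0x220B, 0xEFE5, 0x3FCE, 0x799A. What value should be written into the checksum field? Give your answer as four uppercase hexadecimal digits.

775C

One's-complement addition (fold any carry out of bit 15 back into bit 0):
  0xBD49 + 0x220B = 0x0DF54
  0xDF54 + 0xEFE5 = 0x1CF39 → wrap carry → 0xCF3A
  0xCF3A + 0x3FCE = 0x10F08 → wrap carry → 0x0F09
  0x0F09 + 0x799A = 0x088A3
One's-complement sum = 0x88A3.
Checksum = ~0x88A3 & 0xFFFF = 0x775C.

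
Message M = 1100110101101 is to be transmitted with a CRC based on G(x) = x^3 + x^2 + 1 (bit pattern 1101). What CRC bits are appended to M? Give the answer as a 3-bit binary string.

Append 3 zeros: 1100110101101000. Divide by 1101 (XOR where the leading bit is 1):
  pos 0: 1100 XOR 1101 = 0001
  pos 3: 1110 XOR 1101 = 0011
  pos 5: 1110 XOR 1101 = 0011
  pos 7: 1111 XOR 1101 = 0010
  pos 9: 1001 XOR 1101 = 0100
  pos 10: 1000 XOR 1101 = 0101
  pos 11: 1010 XOR 1101 = 0111
  pos 12: 1110 XOR 1101 = 0011
Remainder (last 3 bits) = 011. This is the CRC / FCS.

011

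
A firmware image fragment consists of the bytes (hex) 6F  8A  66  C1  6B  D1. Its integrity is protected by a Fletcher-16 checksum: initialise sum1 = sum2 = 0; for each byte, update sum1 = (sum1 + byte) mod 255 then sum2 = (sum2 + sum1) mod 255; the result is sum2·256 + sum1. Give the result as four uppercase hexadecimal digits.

Running sums (mod 255):
  after byte 0 (6F): sum1=111, sum2=111
  after byte 1 (8A): sum1=249, sum2=105
  after byte 2 (66): sum1=96, sum2=201
  after byte 3 (C1): sum1=34, sum2=235
  after byte 4 (6B): sum1=141, sum2=121
  after byte 5 (D1): sum1=95, sum2=216
Checksum = sum2·256 + sum1 = 216·256 + 95 = 55391 = 0xD85F.

D85F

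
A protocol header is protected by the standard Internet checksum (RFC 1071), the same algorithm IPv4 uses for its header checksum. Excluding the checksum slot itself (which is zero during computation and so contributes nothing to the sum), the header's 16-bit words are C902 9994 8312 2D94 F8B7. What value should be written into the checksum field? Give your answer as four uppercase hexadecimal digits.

F409

One's-complement addition (fold any carry out of bit 15 back into bit 0):
  0xC902 + 0x9994 = 0x16296 → wrap carry → 0x6297
  0x6297 + 0x8312 = 0x0E5A9
  0xE5A9 + 0x2D94 = 0x1133D → wrap carry → 0x133E
  0x133E + 0xF8B7 = 0x10BF5 → wrap carry → 0x0BF6
One's-complement sum = 0x0BF6.
Checksum = ~0x0BF6 & 0xFFFF = 0xF409.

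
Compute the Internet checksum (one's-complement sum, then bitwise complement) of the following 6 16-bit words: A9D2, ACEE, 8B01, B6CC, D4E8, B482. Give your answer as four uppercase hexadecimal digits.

DE04

One's-complement addition (fold any carry out of bit 15 back into bit 0):
  0xA9D2 + 0xACEE = 0x156C0 → wrap carry → 0x56C1
  0x56C1 + 0x8B01 = 0x0E1C2
  0xE1C2 + 0xB6CC = 0x1988E → wrap carry → 0x988F
  0x988F + 0xD4E8 = 0x16D77 → wrap carry → 0x6D78
  0x6D78 + 0xB482 = 0x121FA → wrap carry → 0x21FB
One's-complement sum = 0x21FB.
Checksum = ~0x21FB & 0xFFFF = 0xDE04.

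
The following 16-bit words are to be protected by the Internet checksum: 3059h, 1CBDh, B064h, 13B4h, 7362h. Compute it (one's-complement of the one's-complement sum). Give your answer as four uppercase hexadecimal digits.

7B6E

One's-complement addition (fold any carry out of bit 15 back into bit 0):
  0x3059 + 0x1CBD = 0x04D16
  0x4D16 + 0xB064 = 0x0FD7A
  0xFD7A + 0x13B4 = 0x1112E → wrap carry → 0x112F
  0x112F + 0x7362 = 0x08491
One's-complement sum = 0x8491.
Checksum = ~0x8491 & 0xFFFF = 0x7B6E.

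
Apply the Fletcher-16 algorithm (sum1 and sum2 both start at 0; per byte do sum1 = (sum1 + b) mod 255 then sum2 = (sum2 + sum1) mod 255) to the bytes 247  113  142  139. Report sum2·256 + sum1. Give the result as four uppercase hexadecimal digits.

DC83

Running sums (mod 255):
  after byte 0 (247): sum1=247, sum2=247
  after byte 1 (113): sum1=105, sum2=97
  after byte 2 (142): sum1=247, sum2=89
  after byte 3 (139): sum1=131, sum2=220
Checksum = sum2·256 + sum1 = 220·256 + 131 = 56451 = 0xDC83.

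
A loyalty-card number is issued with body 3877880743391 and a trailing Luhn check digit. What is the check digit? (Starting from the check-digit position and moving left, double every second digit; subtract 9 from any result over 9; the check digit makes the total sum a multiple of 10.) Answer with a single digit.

Partial digits right→left: 1 9 3 3 4 7 0 8 8 7 7 8 3
Double every second digit counting from the check-digit position (so the 1st, 3rd, 5th, ... of the partial from the right).
  doubled (with −9 where >9): 2 6 8 0 7 5 6 → sum 34
  kept as-is: 9 3 7 8 7 8 → sum 42
Total = 34 + 42 = 76.
Check digit = (10 − (76 mod 10)) mod 10 = 4.

4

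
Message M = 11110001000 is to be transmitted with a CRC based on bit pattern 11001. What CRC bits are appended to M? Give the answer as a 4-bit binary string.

0011

Append 4 zeros: 111100010000000. Divide by 11001 (XOR where the leading bit is 1):
  pos 0: 11110 XOR 11001 = 00111
  pos 2: 11100 XOR 11001 = 00101
  pos 4: 10110 XOR 11001 = 01111
  pos 5: 11110 XOR 11001 = 00111
  pos 7: 11100 XOR 11001 = 00101
  pos 9: 10100 XOR 11001 = 01101
  pos 10: 11010 XOR 11001 = 00011
Remainder (last 4 bits) = 0011. This is the CRC / FCS.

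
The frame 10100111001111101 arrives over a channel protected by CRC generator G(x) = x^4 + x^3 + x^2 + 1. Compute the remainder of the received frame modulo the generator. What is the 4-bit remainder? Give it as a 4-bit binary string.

1101

Modulo-2 division of 10100111001111101 by 11101:
  pos 0: 10100 XOR 11101 = 01001
  pos 1: 10011 XOR 11101 = 01110
  pos 2: 11101 XOR 11101 = 00000
  pos 7: 10011 XOR 11101 = 01110
  pos 8: 11101 XOR 11101 = 00000
Remainder = 1101 (nonzero — an error is detected).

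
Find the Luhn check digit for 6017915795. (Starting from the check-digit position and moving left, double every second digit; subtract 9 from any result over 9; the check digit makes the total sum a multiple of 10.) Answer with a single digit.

7

Partial digits right→left: 5 9 7 5 1 9 7 1 0 6
Double every second digit counting from the check-digit position (so the 1st, 3rd, 5th, ... of the partial from the right).
  doubled (with −9 where >9): 1 5 2 5 0 → sum 13
  kept as-is: 9 5 9 1 6 → sum 30
Total = 13 + 30 = 43.
Check digit = (10 − (43 mod 10)) mod 10 = 7.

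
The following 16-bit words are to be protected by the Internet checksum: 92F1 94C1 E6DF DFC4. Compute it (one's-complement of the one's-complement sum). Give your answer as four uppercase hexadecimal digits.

11A8

One's-complement addition (fold any carry out of bit 15 back into bit 0):
  0x92F1 + 0x94C1 = 0x127B2 → wrap carry → 0x27B3
  0x27B3 + 0xE6DF = 0x10E92 → wrap carry → 0x0E93
  0x0E93 + 0xDFC4 = 0x0EE57
One's-complement sum = 0xEE57.
Checksum = ~0xEE57 & 0xFFFF = 0x11A8.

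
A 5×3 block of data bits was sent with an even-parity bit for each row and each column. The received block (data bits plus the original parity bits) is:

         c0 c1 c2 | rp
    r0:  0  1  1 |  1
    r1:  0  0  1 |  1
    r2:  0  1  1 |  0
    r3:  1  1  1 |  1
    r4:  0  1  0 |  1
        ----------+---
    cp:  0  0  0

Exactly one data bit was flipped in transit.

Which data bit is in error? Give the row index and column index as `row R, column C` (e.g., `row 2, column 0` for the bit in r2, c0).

Recompute each row's even parity and compare to rp:
  r0: data parity 0, sent rp 1 → mismatch
  r1: data parity 1, sent rp 1 → ok
  r2: data parity 0, sent rp 0 → ok
  r3: data parity 1, sent rp 1 → ok
  r4: data parity 1, sent rp 1 → ok
Recompute each column's even parity and compare to cp:
  c0: data parity 1, sent cp 0 → mismatch
  c1: data parity 0, sent cp 0 → ok
  c2: data parity 0, sent cp 0 → ok
Exactly one row (r0) and one column (c0) fail → the flipped bit is at their intersection.

row 0, column 0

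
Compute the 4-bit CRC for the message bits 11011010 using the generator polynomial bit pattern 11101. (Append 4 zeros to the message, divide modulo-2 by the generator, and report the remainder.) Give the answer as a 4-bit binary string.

Append 4 zeros: 110110100000. Divide by 11101 (XOR where the leading bit is 1):
  pos 0: 11011 XOR 11101 = 00110
  pos 2: 11001 XOR 11101 = 00100
  pos 4: 10000 XOR 11101 = 01101
  pos 5: 11010 XOR 11101 = 00111
  pos 7: 11100 XOR 11101 = 00001
Remainder (last 4 bits) = 0001. This is the CRC / FCS.

0001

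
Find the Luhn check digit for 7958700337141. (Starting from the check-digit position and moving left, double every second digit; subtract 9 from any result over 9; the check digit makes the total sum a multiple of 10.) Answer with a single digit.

8

Partial digits right→left: 1 4 1 7 3 3 0 0 7 8 5 9 7
Double every second digit counting from the check-digit position (so the 1st, 3rd, 5th, ... of the partial from the right).
  doubled (with −9 where >9): 2 2 6 0 5 1 5 → sum 21
  kept as-is: 4 7 3 0 8 9 → sum 31
Total = 21 + 31 = 52.
Check digit = (10 − (52 mod 10)) mod 10 = 8.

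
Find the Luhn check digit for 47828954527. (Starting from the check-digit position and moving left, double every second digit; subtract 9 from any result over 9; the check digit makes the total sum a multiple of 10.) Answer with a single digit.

7

Partial digits right→left: 7 2 5 4 5 9 8 2 8 7 4
Double every second digit counting from the check-digit position (so the 1st, 3rd, 5th, ... of the partial from the right).
  doubled (with −9 where >9): 5 1 1 7 7 8 → sum 29
  kept as-is: 2 4 9 2 7 → sum 24
Total = 29 + 24 = 53.
Check digit = (10 − (53 mod 10)) mod 10 = 7.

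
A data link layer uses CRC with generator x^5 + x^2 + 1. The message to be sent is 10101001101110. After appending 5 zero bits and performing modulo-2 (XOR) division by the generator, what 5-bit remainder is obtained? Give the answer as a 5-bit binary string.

00000

Append 5 zeros: 1010100110111000000. Divide by 100101 (XOR where the leading bit is 1):
  pos 0: 101010 XOR 100101 = 001111
  pos 2: 111101 XOR 100101 = 011000
  pos 3: 110001 XOR 100101 = 010100
  pos 4: 101000 XOR 100101 = 001101
  pos 6: 110111 XOR 100101 = 010010
  pos 7: 100101 XOR 100101 = 000000
Remainder (last 5 bits) = 00000. This is the CRC / FCS.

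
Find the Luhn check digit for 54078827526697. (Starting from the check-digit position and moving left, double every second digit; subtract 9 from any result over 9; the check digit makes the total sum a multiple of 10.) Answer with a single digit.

8

Partial digits right→left: 7 9 6 6 2 5 7 2 8 8 7 0 4 5
Double every second digit counting from the check-digit position (so the 1st, 3rd, 5th, ... of the partial from the right).
  doubled (with −9 where >9): 5 3 4 5 7 5 8 → sum 37
  kept as-is: 9 6 5 2 8 0 5 → sum 35
Total = 37 + 35 = 72.
Check digit = (10 − (72 mod 10)) mod 10 = 8.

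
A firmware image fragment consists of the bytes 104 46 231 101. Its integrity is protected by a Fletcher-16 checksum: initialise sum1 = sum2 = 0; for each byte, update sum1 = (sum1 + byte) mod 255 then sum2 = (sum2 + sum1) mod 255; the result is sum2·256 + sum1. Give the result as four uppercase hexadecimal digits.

Running sums (mod 255):
  after byte 0 (104): sum1=104, sum2=104
  after byte 1 (46): sum1=150, sum2=254
  after byte 2 (231): sum1=126, sum2=125
  after byte 3 (101): sum1=227, sum2=97
Checksum = sum2·256 + sum1 = 97·256 + 227 = 25059 = 0x61E3.

61E3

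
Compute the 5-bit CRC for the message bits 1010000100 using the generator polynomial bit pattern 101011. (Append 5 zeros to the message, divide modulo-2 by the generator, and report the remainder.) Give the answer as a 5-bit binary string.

Append 5 zeros: 101000010000000. Divide by 101011 (XOR where the leading bit is 1):
  pos 0: 101000 XOR 101011 = 000011
  pos 4: 110100 XOR 101011 = 011111
  pos 5: 111110 XOR 101011 = 010101
  pos 6: 101010 XOR 101011 = 000001
Remainder (last 5 bits) = 01000. This is the CRC / FCS.

01000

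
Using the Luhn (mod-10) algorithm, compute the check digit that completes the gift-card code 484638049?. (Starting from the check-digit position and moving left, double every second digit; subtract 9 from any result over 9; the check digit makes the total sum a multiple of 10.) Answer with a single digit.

Partial digits right→left: 9 4 0 8 3 6 4 8 4
Double every second digit counting from the check-digit position (so the 1st, 3rd, 5th, ... of the partial from the right).
  doubled (with −9 where >9): 9 0 6 8 8 → sum 31
  kept as-is: 4 8 6 8 → sum 26
Total = 31 + 26 = 57.
Check digit = (10 − (57 mod 10)) mod 10 = 3.

3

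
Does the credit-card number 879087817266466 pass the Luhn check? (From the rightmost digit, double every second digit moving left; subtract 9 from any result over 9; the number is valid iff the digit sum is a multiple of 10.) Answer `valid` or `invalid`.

invalid

From the right, keep odd positions and double even positions (subtract 9 from any doubled value over 9):
  doubled (positions 2,4,...): 3 3 4 2 5 0 5 → sum 22
  kept (positions 1,3,...): 6 4 6 7 8 8 9 8 → sum 56
Total = 78.
78 mod 10 = 8, so the number is invalid.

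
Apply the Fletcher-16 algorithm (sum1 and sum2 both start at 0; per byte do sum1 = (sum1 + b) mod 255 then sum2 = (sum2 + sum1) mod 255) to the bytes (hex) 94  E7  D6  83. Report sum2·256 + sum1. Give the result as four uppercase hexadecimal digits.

Running sums (mod 255):
  after byte 0 (94): sum1=148, sum2=148
  after byte 1 (E7): sum1=124, sum2=17
  after byte 2 (D6): sum1=83, sum2=100
  after byte 3 (83): sum1=214, sum2=59
Checksum = sum2·256 + sum1 = 59·256 + 214 = 15318 = 0x3BD6.

3BD6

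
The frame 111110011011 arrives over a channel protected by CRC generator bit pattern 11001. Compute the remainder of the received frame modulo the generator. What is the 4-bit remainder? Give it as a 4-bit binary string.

Modulo-2 division of 111110011011 by 11001:
  pos 0: 11111 XOR 11001 = 00110
  pos 2: 11000 XOR 11001 = 00001
  pos 6: 11101 XOR 11001 = 00100
Remainder = 1001 (nonzero — an error is detected).

1001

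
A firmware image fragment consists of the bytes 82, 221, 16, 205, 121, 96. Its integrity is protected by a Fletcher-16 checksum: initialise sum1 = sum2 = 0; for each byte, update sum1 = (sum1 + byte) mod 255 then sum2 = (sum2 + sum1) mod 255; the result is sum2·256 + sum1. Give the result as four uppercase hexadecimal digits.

40E7

Running sums (mod 255):
  after byte 0 (82): sum1=82, sum2=82
  after byte 1 (221): sum1=48, sum2=130
  after byte 2 (16): sum1=64, sum2=194
  after byte 3 (205): sum1=14, sum2=208
  after byte 4 (121): sum1=135, sum2=88
  after byte 5 (96): sum1=231, sum2=64
Checksum = sum2·256 + sum1 = 64·256 + 231 = 16615 = 0x40E7.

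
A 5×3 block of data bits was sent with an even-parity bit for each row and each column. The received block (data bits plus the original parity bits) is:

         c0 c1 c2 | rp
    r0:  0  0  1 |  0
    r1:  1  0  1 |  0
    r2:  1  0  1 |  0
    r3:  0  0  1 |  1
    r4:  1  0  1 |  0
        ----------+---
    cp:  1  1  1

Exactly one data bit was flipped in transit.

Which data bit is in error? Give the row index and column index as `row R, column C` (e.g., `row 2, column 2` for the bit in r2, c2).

Recompute each row's even parity and compare to rp:
  r0: data parity 1, sent rp 0 → mismatch
  r1: data parity 0, sent rp 0 → ok
  r2: data parity 0, sent rp 0 → ok
  r3: data parity 1, sent rp 1 → ok
  r4: data parity 0, sent rp 0 → ok
Recompute each column's even parity and compare to cp:
  c0: data parity 1, sent cp 1 → ok
  c1: data parity 0, sent cp 1 → mismatch
  c2: data parity 1, sent cp 1 → ok
Exactly one row (r0) and one column (c1) fail → the flipped bit is at their intersection.

row 0, column 1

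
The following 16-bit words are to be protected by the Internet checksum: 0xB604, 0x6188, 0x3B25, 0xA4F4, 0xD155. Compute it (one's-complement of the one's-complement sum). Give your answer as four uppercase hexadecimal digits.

3703

One's-complement addition (fold any carry out of bit 15 back into bit 0):
  0xB604 + 0x6188 = 0x1178C → wrap carry → 0x178D
  0x178D + 0x3B25 = 0x052B2
  0x52B2 + 0xA4F4 = 0x0F7A6
  0xF7A6 + 0xD155 = 0x1C8FB → wrap carry → 0xC8FC
One's-complement sum = 0xC8FC.
Checksum = ~0xC8FC & 0xFFFF = 0x3703.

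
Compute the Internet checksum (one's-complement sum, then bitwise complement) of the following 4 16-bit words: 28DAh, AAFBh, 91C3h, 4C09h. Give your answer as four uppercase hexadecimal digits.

4E5D

One's-complement addition (fold any carry out of bit 15 back into bit 0):
  0x28DA + 0xAAFB = 0x0D3D5
  0xD3D5 + 0x91C3 = 0x16598 → wrap carry → 0x6599
  0x6599 + 0x4C09 = 0x0B1A2
One's-complement sum = 0xB1A2.
Checksum = ~0xB1A2 & 0xFFFF = 0x4E5D.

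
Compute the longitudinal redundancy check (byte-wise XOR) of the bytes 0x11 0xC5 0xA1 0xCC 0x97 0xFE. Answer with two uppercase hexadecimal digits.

XOR the bytes together:
  start with 0x11
  0x11 ⊕ 0xC5 = 0xD4
  0xD4 ⊕ 0xA1 = 0x75
  0x75 ⊕ 0xCC = 0xB9
  0xB9 ⊕ 0x97 = 0x2E
  0x2E ⊕ 0xFE = 0xD0

D0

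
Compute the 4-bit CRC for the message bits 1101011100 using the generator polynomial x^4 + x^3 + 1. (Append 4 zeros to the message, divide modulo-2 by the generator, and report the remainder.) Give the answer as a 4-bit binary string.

Append 4 zeros: 11010111000000. Divide by 11001 (XOR where the leading bit is 1):
  pos 0: 11010 XOR 11001 = 00011
  pos 3: 11111 XOR 11001 = 00110
  pos 5: 11000 XOR 11001 = 00001
  pos 9: 10000 XOR 11001 = 01001
Remainder (last 4 bits) = 1001. This is the CRC / FCS.

1001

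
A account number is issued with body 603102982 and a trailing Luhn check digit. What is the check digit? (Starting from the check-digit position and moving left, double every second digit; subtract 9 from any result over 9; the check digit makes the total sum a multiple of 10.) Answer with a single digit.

7

Partial digits right→left: 2 8 9 2 0 1 3 0 6
Double every second digit counting from the check-digit position (so the 1st, 3rd, 5th, ... of the partial from the right).
  doubled (with −9 where >9): 4 9 0 6 3 → sum 22
  kept as-is: 8 2 1 0 → sum 11
Total = 22 + 11 = 33.
Check digit = (10 − (33 mod 10)) mod 10 = 7.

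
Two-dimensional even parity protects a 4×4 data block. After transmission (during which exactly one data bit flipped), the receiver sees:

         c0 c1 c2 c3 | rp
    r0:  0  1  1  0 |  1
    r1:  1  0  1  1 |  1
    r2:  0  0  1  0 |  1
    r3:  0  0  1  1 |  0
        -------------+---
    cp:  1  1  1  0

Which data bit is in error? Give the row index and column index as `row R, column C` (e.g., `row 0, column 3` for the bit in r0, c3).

row 0, column 2

Recompute each row's even parity and compare to rp:
  r0: data parity 0, sent rp 1 → mismatch
  r1: data parity 1, sent rp 1 → ok
  r2: data parity 1, sent rp 1 → ok
  r3: data parity 0, sent rp 0 → ok
Recompute each column's even parity and compare to cp:
  c0: data parity 1, sent cp 1 → ok
  c1: data parity 1, sent cp 1 → ok
  c2: data parity 0, sent cp 1 → mismatch
  c3: data parity 0, sent cp 0 → ok
Exactly one row (r0) and one column (c2) fail → the flipped bit is at their intersection.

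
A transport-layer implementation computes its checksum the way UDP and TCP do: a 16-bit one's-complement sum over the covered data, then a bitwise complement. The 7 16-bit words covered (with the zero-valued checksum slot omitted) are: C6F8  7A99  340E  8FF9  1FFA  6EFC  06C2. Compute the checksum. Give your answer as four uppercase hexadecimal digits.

One's-complement addition (fold any carry out of bit 15 back into bit 0):
  0xC6F8 + 0x7A99 = 0x14191 → wrap carry → 0x4192
  0x4192 + 0x340E = 0x075A0
  0x75A0 + 0x8FF9 = 0x10599 → wrap carry → 0x059A
  0x059A + 0x1FFA = 0x02594
  0x2594 + 0x6EFC = 0x09490
  0x9490 + 0x06C2 = 0x09B52
One's-complement sum = 0x9B52.
Checksum = ~0x9B52 & 0xFFFF = 0x64AD.

64AD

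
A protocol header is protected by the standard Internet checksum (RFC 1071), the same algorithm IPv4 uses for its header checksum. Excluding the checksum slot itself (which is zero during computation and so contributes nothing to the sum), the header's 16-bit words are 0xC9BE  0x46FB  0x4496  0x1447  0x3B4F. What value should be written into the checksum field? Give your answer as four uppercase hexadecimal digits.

One's-complement addition (fold any carry out of bit 15 back into bit 0):
  0xC9BE + 0x46FB = 0x110B9 → wrap carry → 0x10BA
  0x10BA + 0x4496 = 0x05550
  0x5550 + 0x1447 = 0x06997
  0x6997 + 0x3B4F = 0x0A4E6
One's-complement sum = 0xA4E6.
Checksum = ~0xA4E6 & 0xFFFF = 0x5B19.

5B19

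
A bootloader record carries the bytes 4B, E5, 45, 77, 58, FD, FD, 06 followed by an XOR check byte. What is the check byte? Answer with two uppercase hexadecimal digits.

C2

XOR the bytes together:
  start with 0x4B
  0x4B ⊕ 0xE5 = 0xAE
  0xAE ⊕ 0x45 = 0xEB
  0xEB ⊕ 0x77 = 0x9C
  0x9C ⊕ 0x58 = 0xC4
  0xC4 ⊕ 0xFD = 0x39
  0x39 ⊕ 0xFD = 0xC4
  0xC4 ⊕ 0x06 = 0xC2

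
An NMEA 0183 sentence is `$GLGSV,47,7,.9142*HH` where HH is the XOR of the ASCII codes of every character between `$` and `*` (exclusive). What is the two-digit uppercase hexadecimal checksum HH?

71

XOR the ASCII codes of the payload characters:
  'G' = 0x47 → acc = 0x47
  'L' = 0x4C → acc = 0x0B
  'G' = 0x47 → acc = 0x4C
  'S' = 0x53 → acc = 0x1F
  'V' = 0x56 → acc = 0x49
  ',' = 0x2C → acc = 0x65
  '4' = 0x34 → acc = 0x51
  '7' = 0x37 → acc = 0x66
  ',' = 0x2C → acc = 0x4A
  '7' = 0x37 → acc = 0x7D
  ',' = 0x2C → acc = 0x51
  '.' = 0x2E → acc = 0x7F
  '9' = 0x39 → acc = 0x46
  '1' = 0x31 → acc = 0x77
  '4' = 0x34 → acc = 0x43
  '2' = 0x32 → acc = 0x71
Checksum = 0x71.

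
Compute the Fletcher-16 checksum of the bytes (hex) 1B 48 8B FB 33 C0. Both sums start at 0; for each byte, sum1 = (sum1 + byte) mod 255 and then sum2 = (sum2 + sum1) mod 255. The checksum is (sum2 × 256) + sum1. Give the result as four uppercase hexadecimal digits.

55DE

Running sums (mod 255):
  after byte 0 (1B): sum1=27, sum2=27
  after byte 1 (48): sum1=99, sum2=126
  after byte 2 (8B): sum1=238, sum2=109
  after byte 3 (FB): sum1=234, sum2=88
  after byte 4 (33): sum1=30, sum2=118
  after byte 5 (C0): sum1=222, sum2=85
Checksum = sum2·256 + sum1 = 85·256 + 222 = 21982 = 0x55DE.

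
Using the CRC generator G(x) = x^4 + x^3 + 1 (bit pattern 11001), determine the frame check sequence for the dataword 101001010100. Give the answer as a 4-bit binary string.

1100

Append 4 zeros: 1010010101000000. Divide by 11001 (XOR where the leading bit is 1):
  pos 0: 10100 XOR 11001 = 01101
  pos 1: 11011 XOR 11001 = 00010
  pos 4: 10010 XOR 11001 = 01011
  pos 5: 10111 XOR 11001 = 01110
  pos 6: 11100 XOR 11001 = 00101
  pos 8: 10100 XOR 11001 = 01101
  pos 9: 11010 XOR 11001 = 00011
Remainder (last 4 bits) = 1100. This is the CRC / FCS.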